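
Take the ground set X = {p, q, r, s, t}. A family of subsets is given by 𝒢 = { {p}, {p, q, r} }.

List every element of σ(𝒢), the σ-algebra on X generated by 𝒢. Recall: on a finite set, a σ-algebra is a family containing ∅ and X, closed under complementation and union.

Seed the family with 𝒢 together with ∅ and X: { ∅, {p}, {p, q, r}, X }.
Step 1: 2 new —
  {s, t}  = X∖{p, q, r}
  {q, r, s, t}  = X∖{p}
  |family| = 6
Step 2: 1 new —
  {p, s, t}  = {s, t} ∪ {p}
  |family| = 7
Step 3: 1 new —
  {q, r}  = X∖{p, s, t}
  |family| = 8
Step 4 adds nothing — fixpoint reached.

Hence σ(𝒢) has 8 members: { ∅, {p}, {q, r}, {s, t}, {p, q, r}, {p, s, t}, {q, r, s, t}, X }.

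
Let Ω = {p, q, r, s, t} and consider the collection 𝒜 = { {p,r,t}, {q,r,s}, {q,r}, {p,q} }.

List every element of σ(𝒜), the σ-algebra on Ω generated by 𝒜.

σ(𝒜) = { ∅, {p}, {q}, {r}, {s}, {t}, {p,q}, {p,r}, {p,s}, {p,t}, {q,r}, {q,s}, {q,t}, {r,s}, {r,t}, {s,t}, {p,q,r}, {p,q,s}, {p,q,t}, {p,r,s}, {p,r,t}, {p,s,t}, {q,r,s}, {q,r,t}, {q,s,t}, {r,s,t}, {p,q,r,s}, {p,q,r,t}, {p,q,s,t}, {p,r,s,t}, {q,r,s,t}, Ω }

Working:
Take S₀ = 𝒜 ∪ {∅, Ω} = { ∅, {p,q}, {q,r}, {p,r,t}, {q,r,s}, Ω }.
Iteration 1: 7 new —
  {p,t}  = Ω∖{q,r,s}
  {q,s}  = Ω∖{p,r,t}
  {p,q,r}  = {q,r} ∪ {p,q}
  {p,s,t}  = Ω∖{q,r}
  {r,s,t}  = Ω∖{p,q}
  {p,q,r,s}  = {q,r,s} ∪ {p,q}
  {p,q,r,t}  = {q,r} ∪ {p,r,t}
  [13 total]
Iteration 2 adds 8:
  {s}  = Ω∖{p,q,r,t}
  {t}  = Ω∖{p,q,r,s}
  {s,t}  = Ω∖{p,q,r}
  {p,q,s}  = {p,q} ∪ {q,s}
  {p,q,t}  = {p,q} ∪ {p,t}
  {p,q,s,t}  = {p,s,t} ∪ {p,q}
  {p,r,s,t}  = {p,s,t} ∪ {r,s,t}
  {q,r,s,t}  = {r,s,t} ∪ {q,r,s}
  [21 total]
Iteration 3. New:
  {p}  = Ω∖{q,r,s,t}
  {q}  = Ω∖{p,r,s,t}
  {r}  = Ω∖{p,q,s,t}
  {r,s}  = Ω∖{p,q,t}
  {r,t}  = Ω∖{p,q,s}
  {q,r,t}  = {t} ∪ {q,r}
  {q,s,t}  = {s,t} ∪ {q,s}
  [28 total]
Iteration 4: +4 →
  {p,r}  = Ω∖{q,s,t}
  {p,s}  = Ω∖{q,r,t}
  {q,t}  = {q} ∪ {t}
  {p,r,s}  = {r,s} ∪ {p}
  [32 total]
Iteration 5 adds nothing — fixpoint reached.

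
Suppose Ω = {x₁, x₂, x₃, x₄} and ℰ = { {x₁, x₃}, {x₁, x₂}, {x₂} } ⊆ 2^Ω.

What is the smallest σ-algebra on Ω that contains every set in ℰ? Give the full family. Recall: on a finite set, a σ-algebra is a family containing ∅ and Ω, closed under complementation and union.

σ(ℰ) = { {}, {x₁}, {x₂}, {x₃}, {x₄}, {x₁, x₂}, {x₁, x₃}, {x₁, x₄}, {x₂, x₃}, {x₂, x₄}, {x₃, x₄}, {x₁, x₂, x₃}, {x₁, x₂, x₄}, {x₁, x₃, x₄}, {x₂, x₃, x₄}, Ω }

Trace:
Initial family (5 sets): { {}, {x₂}, {x₁, x₂}, {x₁, x₃}, Ω }.
Iteration 1: 4 new —
  {x₂, x₄}  = ᶜ of {x₁, x₃}
  {x₃, x₄}  = ᶜ of {x₁, x₂}
  {x₁, x₂, x₃}  = {x₁, x₂} ∪ {x₁, x₃}
  {x₁, x₃, x₄}  = ᶜ of {x₂}
Iteration 2: +3 →
  {x₄}  = ᶜ of {x₁, x₂, x₃}
  {x₁, x₂, x₄}  = {x₁, x₂} ∪ {x₂, x₄}
  {x₂, x₃, x₄}  = {x₃, x₄} ∪ {x₂}
Iteration 3: 2 new —
  {x₁}  = ᶜ of {x₂, x₃, x₄}
  {x₃}  = ᶜ of {x₁, x₂, x₄}
Iteration 4: 2 new —
  {x₁, x₄}  = {x₄} ∪ {x₁}
  {x₂, x₃}  = {x₃} ∪ {x₂}
After Iteration 5 the family is unchanged; done.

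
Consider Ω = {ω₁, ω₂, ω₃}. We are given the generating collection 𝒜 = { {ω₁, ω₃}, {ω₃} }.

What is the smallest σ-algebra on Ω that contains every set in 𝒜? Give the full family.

Initial family (4 sets): { {}, {ω₃}, {ω₁, ω₃}, Ω }.
Step 1: 2 new —
  {ω₂}  = ᶜ of {ω₁, ω₃}
  {ω₁, ω₂}  = ᶜ of {ω₃}
  (now 6)
Step 2. New:
  {ω₂, ω₃}  = {ω₃} ∪ {ω₂}
  (now 7)
Step 3 adds 1:
  {ω₁}  = ᶜ of {ω₂, ω₃}
  (now 8)
Step 4: no new sets; the family is a σ-algebra.

Therefore σ(𝒜) = { {}, {ω₁}, {ω₂}, {ω₃}, {ω₁, ω₂}, {ω₁, ω₃}, {ω₂, ω₃}, Ω } (|σ(𝒜)| = 8).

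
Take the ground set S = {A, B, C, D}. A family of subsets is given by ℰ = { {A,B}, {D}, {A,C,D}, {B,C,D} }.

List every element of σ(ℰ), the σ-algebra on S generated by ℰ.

Start: ℰ ∪ {∅, S} = { {}, {D}, {A,B}, {A,C,D}, {B,C,D}, S }.
Round 1 (5 new):
  {A}  = complement {B,C,D}
  {B}  = complement {A,C,D}
  {C,D}  = complement {A,B}
  {A,B,C}  = complement {D}
  {A,B,D}  = {A,B} ∪ {D}
Round 2 adds 3:
  {C}  = complement {A,B,D}
  {A,D}  = {D} ∪ {A}
  {B,D}  = {B} ∪ {D}
Round 3 (2 new):
  {A,C}  = complement {B,D}
  {B,C}  = complement {A,D}
Round 4: already closed under ᶜ and ∪.

Therefore σ(ℰ) = { {}, {A}, {B}, {C}, {D}, {A,B}, {A,C}, {A,D}, {B,C}, {B,D}, {C,D}, {A,B,C}, {A,B,D}, {A,C,D}, {B,C,D}, S } (|σ(ℰ)| = 16).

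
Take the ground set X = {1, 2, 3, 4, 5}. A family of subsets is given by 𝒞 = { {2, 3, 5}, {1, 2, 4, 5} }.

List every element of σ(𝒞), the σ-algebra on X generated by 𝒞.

Initial family (4 sets): { ∅, {2, 3, 5}, {1, 2, 4, 5}, X }.
Pass 1: 2 new —
  {3}  = X∖{1, 2, 4, 5}
  {1, 4}  = X∖{2, 3, 5}
Pass 2: +1 →
  {1, 3, 4}  = {3} ∪ {1, 4}
Pass 3 adds 1:
  {2, 5}  = X∖{1, 3, 4}
Pass 4: no new sets; the family is a σ-algebra.

σ(𝒞) = { ∅, {3}, {1, 4}, {2, 5}, {1, 3, 4}, {2, 3, 5}, {1, 2, 4, 5}, X }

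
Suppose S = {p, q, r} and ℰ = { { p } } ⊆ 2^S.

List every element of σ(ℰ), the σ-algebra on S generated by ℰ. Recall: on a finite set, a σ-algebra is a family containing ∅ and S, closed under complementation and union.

Start: ℰ ∪ {∅, S} = { {  }, { p }, S }.
Iteration 1 (1 new):
  { q, r }  = ᶜ of { p }
  [4 total]
Iteration 2: already closed under ᶜ and ∪.

Hence σ(ℰ) has 4 members: { {  }, { p }, { q, r }, S }.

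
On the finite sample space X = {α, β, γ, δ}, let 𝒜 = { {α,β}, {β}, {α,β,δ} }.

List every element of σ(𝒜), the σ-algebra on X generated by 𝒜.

σ(𝒜) = { ∅, {α}, {β}, {γ}, {δ}, {α,β}, {α,γ}, {α,δ}, {β,γ}, {β,δ}, {γ,δ}, {α,β,γ}, {α,β,δ}, {α,γ,δ}, {β,γ,δ}, X }

Check:
Seed the family with 𝒜 together with ∅ and X: { ∅, {β}, {α,β}, {α,β,δ}, X }.
Round 1: 3 new —
  {γ}  = complement {α,β,δ}
  {γ,δ}  = complement {α,β}
  {α,γ,δ}  = complement {β}
  — 8 sets.
Round 2. New:
  {β,γ}  = {γ} ∪ {β}
  {α,β,γ}  = {γ} ∪ {α,β}
  {β,γ,δ}  = {β} ∪ {γ,δ}
  — 11 sets.
Round 3 (3 new):
  {α}  = complement {β,γ,δ}
  {δ}  = complement {α,β,γ}
  {α,δ}  = complement {β,γ}
  — 14 sets.
Round 4: +2 →
  {α,γ}  = {γ} ∪ {α}
  {β,δ}  = {δ} ∪ {β}
  — 16 sets.
Round 5: no new sets; the family is a σ-algebra.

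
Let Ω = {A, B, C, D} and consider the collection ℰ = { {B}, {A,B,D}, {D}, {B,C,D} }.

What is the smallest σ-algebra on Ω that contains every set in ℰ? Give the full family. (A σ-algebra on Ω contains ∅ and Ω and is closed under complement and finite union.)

Start: ℰ ∪ {∅, Ω} = { {}, {B}, {D}, {A,B,D}, {B,C,D}, Ω }.
Iteration 1. New:
  {A}  = Ω∖{B,C,D}
  {C}  = Ω∖{A,B,D}
  {B,D}  = {D} ∪ {B}
  {A,B,C}  = Ω∖{D}
  {A,C,D}  = Ω∖{B}
  |family| = 11
Iteration 2 (5 new):
  {A,B}  = {B} ∪ {A}
  {A,C}  = Ω∖{B,D}
  {A,D}  = {D} ∪ {A}
  {B,C}  = {B} ∪ {C}
  {C,D}  = {C} ∪ {D}
  |family| = 16
Iteration 3: no new sets; the family is a σ-algebra.

|σ(ℰ)| = 16.  σ(ℰ) = { {}, {A}, {B}, {C}, {D}, {A,B}, {A,C}, {A,D}, {B,C}, {B,D}, {C,D}, {A,B,C}, {A,B,D}, {A,C,D}, {B,C,D}, Ω }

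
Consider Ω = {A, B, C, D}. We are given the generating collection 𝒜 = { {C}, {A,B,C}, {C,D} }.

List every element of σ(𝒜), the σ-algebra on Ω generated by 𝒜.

σ(𝒜) = { ∅, {C}, {D}, {A,B}, {C,D}, {A,B,C}, {A,B,D}, Ω }

Derivation:
Initial family (5 sets): { ∅, {C}, {C,D}, {A,B,C}, Ω }.
Step 1: 3 new —
  {D}  = complement {A,B,C}
  {A,B}  = complement {C,D}
  {A,B,D}  = complement {C}
Step 2 adds nothing — fixpoint reached.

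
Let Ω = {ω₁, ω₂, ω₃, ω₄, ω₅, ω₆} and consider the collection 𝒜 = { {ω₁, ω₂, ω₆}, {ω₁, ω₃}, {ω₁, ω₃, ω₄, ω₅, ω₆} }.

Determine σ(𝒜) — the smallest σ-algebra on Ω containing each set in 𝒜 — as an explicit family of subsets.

σ(𝒜) (32 sets): { {}, {ω₁}, {ω₂}, {ω₃}, {ω₆}, {ω₁, ω₂}, {ω₁, ω₃}, {ω₁, ω₆}, {ω₂, ω₃}, {ω₂, ω₆}, {ω₃, ω₆}, {ω₄, ω₅}, {ω₁, ω₂, ω₃}, {ω₁, ω₂, ω₆}, {ω₁, ω₃, ω₆}, {ω₁, ω₄, ω₅}, {ω₂, ω₃, ω₆}, {ω₂, ω₄, ω₅}, {ω₃, ω₄, ω₅}, {ω₄, ω₅, ω₆}, {ω₁, ω₂, ω₃, ω₆}, {ω₁, ω₂, ω₄, ω₅}, {ω₁, ω₃, ω₄, ω₅}, {ω₁, ω₄, ω₅, ω₆}, {ω₂, ω₃, ω₄, ω₅}, {ω₂, ω₄, ω₅, ω₆}, {ω₃, ω₄, ω₅, ω₆}, {ω₁, ω₂, ω₃, ω₄, ω₅}, {ω₁, ω₂, ω₄, ω₅, ω₆}, {ω₁, ω₃, ω₄, ω₅, ω₆}, {ω₂, ω₃, ω₄, ω₅, ω₆}, Ω }

Working:
Initial family (5 sets): { {}, {ω₁, ω₃}, {ω₁, ω₂, ω₆}, {ω₁, ω₃, ω₄, ω₅, ω₆}, Ω }.
Pass 1 (4 new):
  {ω₂}  = {ω₁, ω₃, ω₄, ω₅, ω₆}ᶜ
  {ω₃, ω₄, ω₅}  = {ω₁, ω₂, ω₆}ᶜ
  {ω₁, ω₂, ω₃, ω₆}  = {ω₁, ω₃} ∪ {ω₁, ω₂, ω₆}
  {ω₂, ω₄, ω₅, ω₆}  = {ω₁, ω₃}ᶜ
Pass 2: 6 new —
  {ω₄, ω₅}  = {ω₁, ω₂, ω₃, ω₆}ᶜ
  {ω₁, ω₂, ω₃}  = {ω₂} ∪ {ω₁, ω₃}
  {ω₁, ω₃, ω₄, ω₅}  = {ω₃, ω₄, ω₅} ∪ {ω₁, ω₃}
  {ω₂, ω₃, ω₄, ω₅}  = {ω₃, ω₄, ω₅} ∪ {ω₂}
  {ω₁, ω₂, ω₄, ω₅, ω₆}  = {ω₂, ω₄, ω₅, ω₆} ∪ {ω₁, ω₂, ω₆}
  {ω₂, ω₃, ω₄, ω₅, ω₆}  = {ω₃, ω₄, ω₅} ∪ {ω₂, ω₄, ω₅, ω₆}
Pass 3 adds 7:
  {ω₁}  = {ω₂, ω₃, ω₄, ω₅, ω₆}ᶜ
  {ω₃}  = {ω₁, ω₂, ω₄, ω₅, ω₆}ᶜ
  {ω₁, ω₆}  = {ω₂, ω₃, ω₄, ω₅}ᶜ
  {ω₂, ω₆}  = {ω₁, ω₃, ω₄, ω₅}ᶜ
  {ω₂, ω₄, ω₅}  = {ω₄, ω₅} ∪ {ω₂}
  {ω₄, ω₅, ω₆}  = {ω₁, ω₂, ω₃}ᶜ
  {ω₁, ω₂, ω₃, ω₄, ω₅}  = {ω₄, ω₅} ∪ {ω₁, ω₂, ω₃}
Pass 4 (9 new):
  {ω₆}  = {ω₁, ω₂, ω₃, ω₄, ω₅}ᶜ
  {ω₁, ω₂}  = {ω₂} ∪ {ω₁}
  {ω₂, ω₃}  = {ω₂} ∪ {ω₃}
  {ω₁, ω₃, ω₆}  = {ω₂, ω₄, ω₅}ᶜ
  {ω₁, ω₄, ω₅}  = {ω₄, ω₅} ∪ {ω₁}
  {ω₂, ω₃, ω₆}  = {ω₂, ω₆} ∪ {ω₃}
  {ω₁, ω₂, ω₄, ω₅}  = {ω₂, ω₄, ω₅} ∪ {ω₁}
  {ω₁, ω₄, ω₅, ω₆}  = {ω₁, ω₆} ∪ {ω₄, ω₅}
  {ω₃, ω₄, ω₅, ω₆}  = {ω₃, ω₄, ω₅} ∪ {ω₄, ω₅, ω₆}
Pass 5: +1 →
  {ω₃, ω₆}  = {ω₁, ω₂, ω₄, ω₅}ᶜ
After Pass 6 the family is unchanged; done.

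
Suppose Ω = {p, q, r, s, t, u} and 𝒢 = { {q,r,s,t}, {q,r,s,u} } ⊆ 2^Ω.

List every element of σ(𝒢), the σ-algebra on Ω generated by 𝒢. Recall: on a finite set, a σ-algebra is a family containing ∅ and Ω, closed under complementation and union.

Answer: σ(𝒢) = { ∅, {p}, {t}, {u}, {p,t}, {p,u}, {t,u}, {p,t,u}, {q,r,s}, {p,q,r,s}, {q,r,s,t}, {q,r,s,u}, {p,q,r,s,t}, {p,q,r,s,u}, {q,r,s,t,u}, Ω }

Working:
Take S₀ = 𝒢 ∪ {∅, Ω} = { ∅, {q,r,s,t}, {q,r,s,u}, Ω }.
Iteration 1 adds 3:
  {p,t}  = {q,r,s,u}ᶜ
  {p,u}  = {q,r,s,t}ᶜ
  {q,r,s,t,u}  = {q,r,s,u} ∪ {q,r,s,t}
Iteration 2: +4 →
  {p}  = {q,r,s,t,u}ᶜ
  {p,t,u}  = {p,t} ∪ {p,u}
  {p,q,r,s,t}  = {p,t} ∪ {q,r,s,t}
  {p,q,r,s,u}  = {q,r,s,u} ∪ {p,u}
Iteration 3. New:
  {t}  = {p,q,r,s,u}ᶜ
  {u}  = {p,q,r,s,t}ᶜ
  {q,r,s}  = {p,t,u}ᶜ
Iteration 4 (2 new):
  {t,u}  = {t} ∪ {u}
  {p,q,r,s}  = {q,r,s} ∪ {p}
Iteration 5: stable.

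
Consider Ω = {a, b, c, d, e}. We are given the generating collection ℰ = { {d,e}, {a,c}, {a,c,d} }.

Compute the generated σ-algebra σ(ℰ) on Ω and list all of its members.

σ(ℰ) = { {}, {b}, {d}, {e}, {a,c}, {b,d}, {b,e}, {d,e}, {a,b,c}, {a,c,d}, {a,c,e}, {b,d,e}, {a,b,c,d}, {a,b,c,e}, {a,c,d,e}, Ω }

Working:
Begin from { {}, {a,c}, {d,e}, {a,c,d}, Ω } (that is, ℰ plus ∅ and Ω).
Pass 1. New:
  {b,e}  = {a,c,d}ᶜ
  {a,b,c}  = {d,e}ᶜ
  {b,d,e}  = {a,c}ᶜ
  {a,c,d,e}  = {d,e} ∪ {a,c,d}
  (now 9)
Pass 2. New:
  {b}  = {a,c,d,e}ᶜ
  {a,b,c,d}  = {a,b,c} ∪ {a,c,d}
  {a,b,c,e}  = {b,e} ∪ {a,b,c}
  (now 12)
Pass 3: +2 →
  {d}  = {a,b,c,e}ᶜ
  {e}  = {a,b,c,d}ᶜ
  (now 14)
Pass 4. New:
  {b,d}  = {d} ∪ {b}
  {a,c,e}  = {a,c} ∪ {e}
  (now 16)
After Pass 5 the family is unchanged; done.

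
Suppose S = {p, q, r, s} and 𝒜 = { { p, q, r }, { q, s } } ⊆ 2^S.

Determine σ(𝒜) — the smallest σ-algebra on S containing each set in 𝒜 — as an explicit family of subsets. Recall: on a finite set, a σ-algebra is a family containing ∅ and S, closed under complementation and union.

Take S₀ = 𝒜 ∪ {∅, S} = { {}, { q, s }, { p, q, r }, S }.
Round 1: 2 new —
  { s }  = ᶜ of { p, q, r }
  { p, r }  = ᶜ of { q, s }
  |family| = 6
Round 2: 1 new —
  { p, r, s }  = { p, r } ∪ { s }
  |family| = 7
Round 3: 1 new —
  { q }  = ᶜ of { p, r, s }
  |family| = 8
Round 4: stable.

|σ(𝒜)| = 8.  σ(𝒜) = { {}, { q }, { s }, { p, r }, { q, s }, { p, q, r }, { p, r, s }, S }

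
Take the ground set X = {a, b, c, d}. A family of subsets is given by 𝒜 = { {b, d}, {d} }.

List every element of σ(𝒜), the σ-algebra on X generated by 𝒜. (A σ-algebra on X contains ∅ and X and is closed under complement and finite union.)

Seed the family with 𝒜 together with ∅ and X: { ∅, {d}, {b, d}, X }.
Step 1: +2 →
  {a, c}  = ᶜ of {b, d}
  {a, b, c}  = ᶜ of {d}
  — 6 sets.
Step 2 adds 1:
  {a, c, d}  = {a, c} ∪ {d}
  — 7 sets.
Step 3: 1 new —
  {b}  = ᶜ of {a, c, d}
  — 8 sets.
After Step 4 the family is unchanged; done.

Hence σ(𝒜) has 8 members: { ∅, {b}, {d}, {a, c}, {b, d}, {a, b, c}, {a, c, d}, X }.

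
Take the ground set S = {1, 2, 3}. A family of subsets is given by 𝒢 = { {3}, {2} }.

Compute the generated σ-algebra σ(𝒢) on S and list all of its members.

Take S₀ = 𝒢 ∪ {∅, S} = { ∅, {2}, {3}, S }.
Round 1: +3 →
  {1,2}  = ᶜ of {3}
  {1,3}  = ᶜ of {2}
  {2,3}  = {3} ∪ {2}
Round 2 adds 1:
  {1}  = ᶜ of {2,3}
Round 3 adds nothing — fixpoint reached.

σ(𝒢) = { ∅, {1}, {2}, {3}, {1,2}, {1,3}, {2,3}, S }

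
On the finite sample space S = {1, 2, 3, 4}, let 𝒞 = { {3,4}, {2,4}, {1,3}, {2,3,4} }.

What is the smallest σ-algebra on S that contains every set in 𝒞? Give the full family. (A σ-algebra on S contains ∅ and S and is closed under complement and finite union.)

Begin from { {}, {1,3}, {2,4}, {3,4}, {2,3,4}, S } (that is, 𝒞 plus ∅ and S).
Round 1. New:
  {1}  = complement {2,3,4}
  {1,2}  = complement {3,4}
  {1,3,4}  = {3,4} ∪ {1,3}
  [9 total]
Round 2 adds 3:
  {2}  = complement {1,3,4}
  {1,2,3}  = {1,2} ∪ {1,3}
  {1,2,4}  = {1,2} ∪ {2,4}
  [12 total]
Round 3 (2 new):
  {3}  = complement {1,2,4}
  {4}  = complement {1,2,3}
  [14 total]
Round 4 adds 2:
  {1,4}  = {4} ∪ {1}
  {2,3}  = {3} ∪ {2}
  [16 total]
Round 5: no new sets; the family is a σ-algebra.

|σ(𝒞)| = 16.  σ(𝒞) = { {}, {1}, {2}, {3}, {4}, {1,2}, {1,3}, {1,4}, {2,3}, {2,4}, {3,4}, {1,2,3}, {1,2,4}, {1,3,4}, {2,3,4}, S }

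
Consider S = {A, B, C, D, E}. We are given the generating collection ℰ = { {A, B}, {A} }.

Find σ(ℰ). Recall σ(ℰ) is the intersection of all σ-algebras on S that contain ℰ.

|σ(ℰ)| = 8.  σ(ℰ) = { {}, {A}, {B}, {A, B}, {C, D, E}, {A, C, D, E}, {B, C, D, E}, S }

Working:
Seed the family with ℰ together with ∅ and S: { {}, {A}, {A, B}, S }.
Pass 1: 2 new —
  {C, D, E}  = ᶜ of {A, B}
  {B, C, D, E}  = ᶜ of {A}
  |family| = 6
Pass 2: +1 →
  {A, C, D, E}  = {C, D, E} ∪ {A}
  |family| = 7
Pass 3. New:
  {B}  = ᶜ of {A, C, D, E}
  |family| = 8
Pass 4 adds nothing — fixpoint reached.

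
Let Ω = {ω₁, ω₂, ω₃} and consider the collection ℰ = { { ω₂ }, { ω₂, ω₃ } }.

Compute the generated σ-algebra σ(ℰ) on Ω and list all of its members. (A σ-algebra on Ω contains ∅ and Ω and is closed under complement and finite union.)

Answer: σ(ℰ) = { {  }, { ω₁ }, { ω₂ }, { ω₃ }, { ω₁, ω₂ }, { ω₁, ω₃ }, { ω₂, ω₃ }, Ω }

Check:
Start: ℰ ∪ {∅, Ω} = { {  }, { ω₂ }, { ω₂, ω₃ }, Ω }.
Iteration 1. New:
  { ω₁ }  = ᶜ of { ω₂, ω₃ }
  { ω₁, ω₃ }  = ᶜ of { ω₂ }
Iteration 2 (1 new):
  { ω₁, ω₂ }  = { ω₂ } ∪ { ω₁ }
Iteration 3: 1 new —
  { ω₃ }  = ᶜ of { ω₁, ω₂ }
Iteration 4: already closed under ᶜ and ∪.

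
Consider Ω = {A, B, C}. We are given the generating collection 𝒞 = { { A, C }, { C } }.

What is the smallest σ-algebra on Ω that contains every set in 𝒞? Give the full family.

Take S₀ = 𝒞 ∪ {∅, Ω} = { {  }, { C }, { A, C }, Ω }.
Step 1. New:
  { B }  = Ω∖{ A, C }
  { A, B }  = Ω∖{ C }
  — 6 sets.
Step 2: 1 new —
  { B, C }  = { C } ∪ { B }
  — 7 sets.
Step 3: 1 new —
  { A }  = Ω∖{ B, C }
  — 8 sets.
Step 4: stable.

|σ(𝒞)| = 8.  σ(𝒞) = { {  }, { A }, { B }, { C }, { A, B }, { A, C }, { B, C }, Ω }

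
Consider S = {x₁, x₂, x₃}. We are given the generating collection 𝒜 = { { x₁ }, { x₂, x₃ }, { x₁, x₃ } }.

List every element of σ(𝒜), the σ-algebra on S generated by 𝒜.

σ(𝒜) (8 sets): { {}, { x₁ }, { x₂ }, { x₃ }, { x₁, x₂ }, { x₁, x₃ }, { x₂, x₃ }, S }

Check:
Initial family (5 sets): { {}, { x₁ }, { x₁, x₃ }, { x₂, x₃ }, S }.
Pass 1: +1 →
  { x₂ }  = complement { x₁, x₃ }
  (now 6)
Pass 2 adds 1:
  { x₁, x₂ }  = { x₂ } ∪ { x₁ }
  (now 7)
Pass 3. New:
  { x₃ }  = complement { x₁, x₂ }
  (now 8)
Pass 4 adds nothing — fixpoint reached.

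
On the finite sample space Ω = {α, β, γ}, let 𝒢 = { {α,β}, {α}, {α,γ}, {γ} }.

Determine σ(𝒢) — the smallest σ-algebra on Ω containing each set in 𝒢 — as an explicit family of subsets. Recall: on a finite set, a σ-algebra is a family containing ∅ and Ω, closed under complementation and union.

Start: 𝒢 ∪ {∅, Ω} = { {}, {α}, {γ}, {α,β}, {α,γ}, Ω }.
Round 1: +2 →
  {β}  = {α,γ}ᶜ
  {β,γ}  = {α}ᶜ
  [8 total]
After Round 2 the family is unchanged; done.

Therefore σ(𝒢) = { {}, {α}, {β}, {γ}, {α,β}, {α,γ}, {β,γ}, Ω } (|σ(𝒢)| = 8).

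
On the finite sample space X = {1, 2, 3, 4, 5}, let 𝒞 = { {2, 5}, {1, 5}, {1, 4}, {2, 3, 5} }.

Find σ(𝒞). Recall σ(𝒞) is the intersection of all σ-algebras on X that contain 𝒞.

|σ(𝒞)| = 32.  σ(𝒞) = { {}, {1}, {2}, {3}, {4}, {5}, {1, 2}, {1, 3}, {1, 4}, {1, 5}, {2, 3}, {2, 4}, {2, 5}, {3, 4}, {3, 5}, {4, 5}, {1, 2, 3}, {1, 2, 4}, {1, 2, 5}, {1, 3, 4}, {1, 3, 5}, {1, 4, 5}, {2, 3, 4}, {2, 3, 5}, {2, 4, 5}, {3, 4, 5}, {1, 2, 3, 4}, {1, 2, 3, 5}, {1, 2, 4, 5}, {1, 3, 4, 5}, {2, 3, 4, 5}, X }

Check:
Take S₀ = 𝒞 ∪ {∅, X} = { {}, {1, 4}, {1, 5}, {2, 5}, {2, 3, 5}, X }.
Round 1: 6 new —
  {1, 2, 5}  = {2, 5} ∪ {1, 5}
  {1, 3, 4}  = complement {2, 5}
  {1, 4, 5}  = {1, 4} ∪ {1, 5}
  {2, 3, 4}  = complement {1, 5}
  {1, 2, 3, 5}  = {2, 3, 5} ∪ {1, 5}
  {1, 2, 4, 5}  = {2, 5} ∪ {1, 4}
  |family| = 12
Round 2 adds 7:
  {3}  = complement {1, 2, 4, 5}
  {4}  = complement {1, 2, 3, 5}
  {2, 3}  = complement {1, 4, 5}
  {3, 4}  = complement {1, 2, 5}
  {1, 2, 3, 4}  = {2, 3, 4} ∪ {1, 3, 4}
  {1, 3, 4, 5}  = {1, 4, 5} ∪ {1, 3, 4}
  {2, 3, 4, 5}  = {2, 5} ∪ {2, 3, 4}
  |family| = 19
Round 3: 5 new —
  {1}  = complement {2, 3, 4, 5}
  {2}  = complement {1, 3, 4, 5}
  {5}  = complement {1, 2, 3, 4}
  {1, 3, 5}  = {1, 5} ∪ {3}
  {2, 4, 5}  = {2, 5} ∪ {4}
  |family| = 24
Round 4 (8 new):
  {1, 2}  = {2} ∪ {1}
  {1, 3}  = complement {2, 4, 5}
  {2, 4}  = complement {1, 3, 5}
  {3, 5}  = {5} ∪ {3}
  {4, 5}  = {5} ∪ {4}
  {1, 2, 3}  = {2, 3} ∪ {1}
  {1, 2, 4}  = {2} ∪ {1, 4}
  {3, 4, 5}  = {3, 4} ∪ {5}
  |family| = 32
Round 5 adds nothing — fixpoint reached.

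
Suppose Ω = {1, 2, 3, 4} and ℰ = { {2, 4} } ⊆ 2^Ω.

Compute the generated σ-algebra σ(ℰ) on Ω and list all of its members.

Answer: σ(ℰ) = { {}, {1, 3}, {2, 4}, Ω }

Working:
Seed the family with ℰ together with ∅ and Ω: { {}, {2, 4}, Ω }.
Step 1 (1 new):
  {1, 3}  = ᶜ of {2, 4}
Step 2: closed — nothing new.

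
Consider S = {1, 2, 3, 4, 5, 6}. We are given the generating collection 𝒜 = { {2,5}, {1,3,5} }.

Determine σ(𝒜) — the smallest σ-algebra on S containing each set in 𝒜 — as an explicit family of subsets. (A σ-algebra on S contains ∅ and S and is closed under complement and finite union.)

Start: 𝒜 ∪ {∅, S} = { {}, {2,5}, {1,3,5}, S }.
Pass 1. New:
  {2,4,6}  = {1,3,5}ᶜ
  {1,2,3,5}  = {1,3,5} ∪ {2,5}
  {1,3,4,6}  = {2,5}ᶜ
  [7 total]
Pass 2. New:
  {4,6}  = {1,2,3,5}ᶜ
  {2,4,5,6}  = {2,4,6} ∪ {2,5}
  {1,2,3,4,6}  = {2,4,6} ∪ {1,3,4,6}
  {1,3,4,5,6}  = {1,3,4,6} ∪ {1,3,5}
  [11 total]
Pass 3: 3 new —
  {2}  = {1,3,4,5,6}ᶜ
  {5}  = {1,2,3,4,6}ᶜ
  {1,3}  = {2,4,5,6}ᶜ
  [14 total]
Pass 4 (2 new):
  {1,2,3}  = {1,3} ∪ {2}
  {4,5,6}  = {4,6} ∪ {5}
  [16 total]
Pass 5: stable.

σ(𝒜) = { {}, {2}, {5}, {1,3}, {2,5}, {4,6}, {1,2,3}, {1,3,5}, {2,4,6}, {4,5,6}, {1,2,3,5}, {1,3,4,6}, {2,4,5,6}, {1,2,3,4,6}, {1,3,4,5,6}, S }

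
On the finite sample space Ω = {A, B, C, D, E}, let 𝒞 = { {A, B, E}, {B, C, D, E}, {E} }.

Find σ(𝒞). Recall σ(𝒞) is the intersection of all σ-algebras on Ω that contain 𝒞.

σ(𝒞) (16 sets): { {}, {A}, {B}, {E}, {A, B}, {A, E}, {B, E}, {C, D}, {A, B, E}, {A, C, D}, {B, C, D}, {C, D, E}, {A, B, C, D}, {A, C, D, E}, {B, C, D, E}, Ω }

Trace:
Begin from { {}, {E}, {A, B, E}, {B, C, D, E}, Ω } (that is, 𝒞 plus ∅ and Ω).
Iteration 1 adds 3:
  {A}  = {B, C, D, E}ᶜ
  {C, D}  = {A, B, E}ᶜ
  {A, B, C, D}  = {E}ᶜ
  (now 8)
Iteration 2 adds 3:
  {A, E}  = {E} ∪ {A}
  {A, C, D}  = {C, D} ∪ {A}
  {C, D, E}  = {C, D} ∪ {E}
  (now 11)
Iteration 3 adds 4:
  {A, B}  = {C, D, E}ᶜ
  {B, E}  = {A, C, D}ᶜ
  {B, C, D}  = {A, E}ᶜ
  {A, C, D, E}  = {C, D, E} ∪ {A, C, D}
  (now 15)
Iteration 4: 1 new —
  {B}  = {A, C, D, E}ᶜ
  (now 16)
Iteration 5: already closed under ᶜ and ∪.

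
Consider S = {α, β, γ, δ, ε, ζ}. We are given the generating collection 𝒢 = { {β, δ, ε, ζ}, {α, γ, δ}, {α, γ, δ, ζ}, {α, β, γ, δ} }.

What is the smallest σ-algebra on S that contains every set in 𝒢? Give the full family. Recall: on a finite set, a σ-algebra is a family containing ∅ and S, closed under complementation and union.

Take S₀ = 𝒢 ∪ {∅, S} = { ∅, {α, γ, δ}, {α, β, γ, δ}, {α, γ, δ, ζ}, {β, δ, ε, ζ}, S }.
Round 1: +5 →
  {α, γ}  = complement {β, δ, ε, ζ}
  {β, ε}  = complement {α, γ, δ, ζ}
  {ε, ζ}  = complement {α, β, γ, δ}
  {β, ε, ζ}  = complement {α, γ, δ}
  {α, β, γ, δ, ζ}  = {α, γ, δ, ζ} ∪ {α, β, γ, δ}
  (now 11)
Round 2 adds 6:
  {ε}  = complement {α, β, γ, δ, ζ}
  {α, β, γ, ε}  = {β, ε} ∪ {α, γ}
  {α, γ, ε, ζ}  = {ε, ζ} ∪ {α, γ}
  {α, β, γ, δ, ε}  = {β, ε} ∪ {α, γ, δ}
  {α, β, γ, ε, ζ}  = {β, ε, ζ} ∪ {α, γ}
  {α, γ, δ, ε, ζ}  = {ε, ζ} ∪ {α, γ, δ}
  (now 17)
Round 3: +7 →
  {β}  = complement {α, γ, δ, ε, ζ}
  {δ}  = complement {α, β, γ, ε, ζ}
  {ζ}  = complement {α, β, γ, δ, ε}
  {β, δ}  = complement {α, γ, ε, ζ}
  {δ, ζ}  = complement {α, β, γ, ε}
  {α, γ, ε}  = {α, γ} ∪ {ε}
  {α, γ, δ, ε}  = {α, γ, δ} ∪ {ε}
  (now 24)
Round 4 adds 7:
  {β, ζ}  = complement {α, γ, δ, ε}
  {δ, ε}  = {ε} ∪ {δ}
  {α, β, γ}  = {β} ∪ {α, γ}
  {α, γ, ζ}  = {ζ} ∪ {α, γ}
  {β, δ, ε}  = {β, ε} ∪ {δ}
  {β, δ, ζ}  = complement {α, γ, ε}
  {δ, ε, ζ}  = {ε, ζ} ∪ {δ}
  (now 31)
Round 5. New:
  {α, β, γ, ζ}  = complement {δ, ε}
  (now 32)
Round 6 adds nothing — fixpoint reached.

Therefore σ(𝒢) = { ∅, {β}, {δ}, {ε}, {ζ}, {α, γ}, {β, δ}, {β, ε}, {β, ζ}, {δ, ε}, {δ, ζ}, {ε, ζ}, {α, β, γ}, {α, γ, δ}, {α, γ, ε}, {α, γ, ζ}, {β, δ, ε}, {β, δ, ζ}, {β, ε, ζ}, {δ, ε, ζ}, {α, β, γ, δ}, {α, β, γ, ε}, {α, β, γ, ζ}, {α, γ, δ, ε}, {α, γ, δ, ζ}, {α, γ, ε, ζ}, {β, δ, ε, ζ}, {α, β, γ, δ, ε}, {α, β, γ, δ, ζ}, {α, β, γ, ε, ζ}, {α, γ, δ, ε, ζ}, S } (|σ(𝒢)| = 32).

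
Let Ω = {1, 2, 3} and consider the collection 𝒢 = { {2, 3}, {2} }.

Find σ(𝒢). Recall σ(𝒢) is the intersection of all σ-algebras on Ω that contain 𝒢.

|σ(𝒢)| = 8.  σ(𝒢) = { ∅, {1}, {2}, {3}, {1, 2}, {1, 3}, {2, 3}, Ω }

Trace:
Seed the family with 𝒢 together with ∅ and Ω: { ∅, {2}, {2, 3}, Ω }.
Round 1. New:
  {1}  = Ω∖{2, 3}
  {1, 3}  = Ω∖{2}
  — 6 sets.
Round 2 (1 new):
  {1, 2}  = {2} ∪ {1}
  — 7 sets.
Round 3 (1 new):
  {3}  = Ω∖{1, 2}
  — 8 sets.
Round 4: closed — nothing new.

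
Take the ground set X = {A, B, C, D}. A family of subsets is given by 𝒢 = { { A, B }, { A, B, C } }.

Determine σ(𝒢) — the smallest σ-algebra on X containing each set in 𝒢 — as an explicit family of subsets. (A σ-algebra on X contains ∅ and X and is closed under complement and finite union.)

σ(𝒢) (8 sets): { {}, { C }, { D }, { A, B }, { C, D }, { A, B, C }, { A, B, D }, X }

Working:
Start: 𝒢 ∪ {∅, X} = { {}, { A, B }, { A, B, C }, X }.
Step 1 (2 new):
  { D }  = ᶜ of { A, B, C }
  { C, D }  = ᶜ of { A, B }
  |family| = 6
Step 2 (1 new):
  { A, B, D }  = { A, B } ∪ { D }
  |family| = 7
Step 3. New:
  { C }  = ᶜ of { A, B, D }
  |family| = 8
Step 4: already closed under ᶜ and ∪.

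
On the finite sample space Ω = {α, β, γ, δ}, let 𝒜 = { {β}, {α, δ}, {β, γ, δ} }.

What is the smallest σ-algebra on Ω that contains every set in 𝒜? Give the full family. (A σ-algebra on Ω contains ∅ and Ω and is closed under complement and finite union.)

σ(𝒜) = { {}, {α}, {β}, {γ}, {δ}, {α, β}, {α, γ}, {α, δ}, {β, γ}, {β, δ}, {γ, δ}, {α, β, γ}, {α, β, δ}, {α, γ, δ}, {β, γ, δ}, Ω }

Trace:
Take S₀ = 𝒜 ∪ {∅, Ω} = { {}, {β}, {α, δ}, {β, γ, δ}, Ω }.
Iteration 1. New:
  {α}  = ᶜ of {β, γ, δ}
  {β, γ}  = ᶜ of {α, δ}
  {α, β, δ}  = {α, δ} ∪ {β}
  {α, γ, δ}  = ᶜ of {β}
Iteration 2: 3 new —
  {γ}  = ᶜ of {α, β, δ}
  {α, β}  = {β} ∪ {α}
  {α, β, γ}  = {β, γ} ∪ {α}
Iteration 3: 3 new —
  {δ}  = ᶜ of {α, β, γ}
  {α, γ}  = {γ} ∪ {α}
  {γ, δ}  = ᶜ of {α, β}
Iteration 4: +1 →
  {β, δ}  = ᶜ of {α, γ}
Iteration 5: no new sets; the family is a σ-algebra.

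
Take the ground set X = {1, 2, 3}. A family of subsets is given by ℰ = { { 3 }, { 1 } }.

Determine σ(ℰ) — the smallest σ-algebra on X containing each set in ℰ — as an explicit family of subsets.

Take S₀ = ℰ ∪ {∅, X} = { {  }, { 1 }, { 3 }, X }.
Iteration 1: +3 →
  { 1, 2 }  = X∖{ 3 }
  { 1, 3 }  = { 3 } ∪ { 1 }
  { 2, 3 }  = X∖{ 1 }
  [7 total]
Iteration 2 adds 1:
  { 2 }  = X∖{ 1, 3 }
  [8 total]
Iteration 3: closed — nothing new.

|σ(ℰ)| = 8.  σ(ℰ) = { {  }, { 1 }, { 2 }, { 3 }, { 1, 2 }, { 1, 3 }, { 2, 3 }, X }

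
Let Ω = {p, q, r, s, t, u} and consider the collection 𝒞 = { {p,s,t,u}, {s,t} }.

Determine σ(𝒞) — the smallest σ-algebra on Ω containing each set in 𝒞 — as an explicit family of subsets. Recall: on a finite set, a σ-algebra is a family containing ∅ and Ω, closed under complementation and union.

Seed the family with 𝒞 together with ∅ and Ω: { {}, {s,t}, {p,s,t,u}, Ω }.
Round 1 (2 new):
  {q,r}  = complement {p,s,t,u}
  {p,q,r,u}  = complement {s,t}
  |family| = 6
Round 2 adds 1:
  {q,r,s,t}  = {s,t} ∪ {q,r}
  |family| = 7
Round 3 (1 new):
  {p,u}  = complement {q,r,s,t}
  |family| = 8
Round 4: already closed under ᶜ and ∪.

|σ(𝒞)| = 8.  σ(𝒞) = { {}, {p,u}, {q,r}, {s,t}, {p,q,r,u}, {p,s,t,u}, {q,r,s,t}, Ω }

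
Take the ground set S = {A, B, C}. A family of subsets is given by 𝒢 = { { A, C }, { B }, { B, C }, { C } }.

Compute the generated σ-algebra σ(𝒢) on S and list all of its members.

σ(𝒢) = { {}, { A }, { B }, { C }, { A, B }, { A, C }, { B, C }, S }

Working:
Begin from { {}, { B }, { C }, { A, C }, { B, C }, S } (that is, 𝒢 plus ∅ and S).
Iteration 1. New:
  { A }  = complement { B, C }
  { A, B }  = complement { C }
  |family| = 8
Iteration 2: already closed under ᶜ and ∪.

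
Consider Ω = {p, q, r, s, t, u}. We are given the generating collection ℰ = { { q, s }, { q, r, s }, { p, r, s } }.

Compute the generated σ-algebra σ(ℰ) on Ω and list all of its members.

Begin from { ∅, { q, s }, { p, r, s }, { q, r, s }, Ω } (that is, ℰ plus ∅ and Ω).
Step 1 (4 new):
  { p, t, u }  = complement { q, r, s }
  { q, t, u }  = complement { p, r, s }
  { p, q, r, s }  = { p, r, s } ∪ { q, r, s }
  { p, r, t, u }  = complement { q, s }
  [9 total]
Step 2 adds 7:
  { t, u }  = complement { p, q, r, s }
  { p, q, t, u }  = { q, t, u } ∪ { p, t, u }
  { q, s, t, u }  = { q, t, u } ∪ { q, s }
  { p, q, r, t, u }  = { p, r, t, u } ∪ { q, t, u }
  { p, q, s, t, u }  = { p, t, u } ∪ { q, s }
  { p, r, s, t, u }  = { p, r, t, u } ∪ { p, r, s }
  { q, r, s, t, u }  = { q, r, s } ∪ { q, t, u }
  [16 total]
Step 3. New:
  { p }  = complement { q, r, s, t, u }
  { q }  = complement { p, r, s, t, u }
  { r }  = complement { p, q, s, t, u }
  { s }  = complement { p, q, r, t, u }
  { p, r }  = complement { q, s, t, u }
  { r, s }  = complement { p, q, t, u }
  [22 total]
Step 4. New:
  { p, q }  = { p } ∪ { q }
  { p, s }  = { p } ∪ { s }
  { q, r }  = { q } ∪ { r }
  { p, q, r }  = { q } ∪ { p, r }
  { p, q, s }  = { p } ∪ { q, s }
  { r, t, u }  = { t, u } ∪ { r }
  { s, t, u }  = { t, u } ∪ { s }
  { p, s, t, u }  = { p, t, u } ∪ { s }
  { q, r, t, u }  = { q, t, u } ∪ { r }
  { r, s, t, u }  = { r, s } ∪ { t, u }
  [32 total]
Step 5: stable.

|σ(ℰ)| = 32.  σ(ℰ) = { ∅, { p }, { q }, { r }, { s }, { p, q }, { p, r }, { p, s }, { q, r }, { q, s }, { r, s }, { t, u }, { p, q, r }, { p, q, s }, { p, r, s }, { p, t, u }, { q, r, s }, { q, t, u }, { r, t, u }, { s, t, u }, { p, q, r, s }, { p, q, t, u }, { p, r, t, u }, { p, s, t, u }, { q, r, t, u }, { q, s, t, u }, { r, s, t, u }, { p, q, r, t, u }, { p, q, s, t, u }, { p, r, s, t, u }, { q, r, s, t, u }, Ω }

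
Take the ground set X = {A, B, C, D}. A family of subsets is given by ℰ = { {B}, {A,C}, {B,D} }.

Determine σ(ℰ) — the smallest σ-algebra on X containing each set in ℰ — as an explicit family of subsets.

σ(ℰ) (8 sets): { {}, {B}, {D}, {A,C}, {B,D}, {A,B,C}, {A,C,D}, X }

Check:
Take S₀ = ℰ ∪ {∅, X} = { {}, {B}, {A,C}, {B,D}, X }.
Step 1. New:
  {A,B,C}  = {A,C} ∪ {B}
  {A,C,D}  = {B}ᶜ
  (now 7)
Step 2: +1 →
  {D}  = {A,B,C}ᶜ
  (now 8)
Step 3: closed — nothing new.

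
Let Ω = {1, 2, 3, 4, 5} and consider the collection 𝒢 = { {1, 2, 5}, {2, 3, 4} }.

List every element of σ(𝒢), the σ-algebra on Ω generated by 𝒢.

|σ(𝒢)| = 8.  σ(𝒢) = { {}, {2}, {1, 5}, {3, 4}, {1, 2, 5}, {2, 3, 4}, {1, 3, 4, 5}, Ω }

Trace:
Seed the family with 𝒢 together with ∅ and Ω: { {}, {1, 2, 5}, {2, 3, 4}, Ω }.
Iteration 1. New:
  {1, 5}  = Ω∖{2, 3, 4}
  {3, 4}  = Ω∖{1, 2, 5}
Iteration 2 adds 1:
  {1, 3, 4, 5}  = {3, 4} ∪ {1, 5}
Iteration 3: +1 →
  {2}  = Ω∖{1, 3, 4, 5}
Iteration 4: already closed under ᶜ and ∪.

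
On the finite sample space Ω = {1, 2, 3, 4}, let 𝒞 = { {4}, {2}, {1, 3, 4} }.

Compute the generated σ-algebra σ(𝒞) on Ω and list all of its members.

Answer: σ(𝒞) = { {}, {2}, {4}, {1, 3}, {2, 4}, {1, 2, 3}, {1, 3, 4}, Ω }

Trace:
Take S₀ = 𝒞 ∪ {∅, Ω} = { {}, {2}, {4}, {1, 3, 4}, Ω }.
Iteration 1. New:
  {2, 4}  = {4} ∪ {2}
  {1, 2, 3}  = ᶜ of {4}
  [7 total]
Iteration 2. New:
  {1, 3}  = ᶜ of {2, 4}
  [8 total]
Iteration 3: no new sets; the family is a σ-algebra.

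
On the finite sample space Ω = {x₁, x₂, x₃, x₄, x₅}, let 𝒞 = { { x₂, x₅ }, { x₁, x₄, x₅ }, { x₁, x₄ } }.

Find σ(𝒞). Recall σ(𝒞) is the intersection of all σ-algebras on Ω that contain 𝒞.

Seed the family with 𝒞 together with ∅ and Ω: { ∅, { x₁, x₄ }, { x₂, x₅ }, { x₁, x₄, x₅ }, Ω }.
Iteration 1 adds 4:
  { x₂, x₃ }  = ᶜ of { x₁, x₄, x₅ }
  { x₁, x₃, x₄ }  = ᶜ of { x₂, x₅ }
  { x₂, x₃, x₅ }  = ᶜ of { x₁, x₄ }
  { x₁, x₂, x₄, x₅ }  = { x₁, x₄, x₅ } ∪ { x₂, x₅ }
  [9 total]
Iteration 2 adds 3:
  { x₃ }  = ᶜ of { x₁, x₂, x₄, x₅ }
  { x₁, x₂, x₃, x₄ }  = { x₁, x₃, x₄ } ∪ { x₂, x₃ }
  { x₁, x₃, x₄, x₅ }  = { x₁, x₄, x₅ } ∪ { x₁, x₃, x₄ }
  [12 total]
Iteration 3. New:
  { x₂ }  = ᶜ of { x₁, x₃, x₄, x₅ }
  { x₅ }  = ᶜ of { x₁, x₂, x₃, x₄ }
  [14 total]
Iteration 4 (2 new):
  { x₃, x₅ }  = { x₃ } ∪ { x₅ }
  { x₁, x₂, x₄ }  = { x₁, x₄ } ∪ { x₂ }
  [16 total]
Iteration 5 adds nothing — fixpoint reached.

|σ(𝒞)| = 16.  σ(𝒞) = { ∅, { x₂ }, { x₃ }, { x₅ }, { x₁, x₄ }, { x₂, x₃ }, { x₂, x₅ }, { x₃, x₅ }, { x₁, x₂, x₄ }, { x₁, x₃, x₄ }, { x₁, x₄, x₅ }, { x₂, x₃, x₅ }, { x₁, x₂, x₃, x₄ }, { x₁, x₂, x₄, x₅ }, { x₁, x₃, x₄, x₅ }, Ω }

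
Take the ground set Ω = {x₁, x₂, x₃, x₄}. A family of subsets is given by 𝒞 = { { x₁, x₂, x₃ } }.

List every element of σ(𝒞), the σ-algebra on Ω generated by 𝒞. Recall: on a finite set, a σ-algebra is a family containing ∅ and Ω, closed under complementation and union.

Take S₀ = 𝒞 ∪ {∅, Ω} = { ∅, { x₁, x₂, x₃ }, Ω }.
Pass 1: 1 new —
  { x₄ }  = ᶜ of { x₁, x₂, x₃ }
Pass 2: closed — nothing new.

σ(𝒞) = { ∅, { x₄ }, { x₁, x₂, x₃ }, Ω }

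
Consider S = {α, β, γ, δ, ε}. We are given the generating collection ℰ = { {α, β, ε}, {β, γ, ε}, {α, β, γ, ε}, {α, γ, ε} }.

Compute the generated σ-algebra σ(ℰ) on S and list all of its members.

Initial family (6 sets): { {}, {α, β, ε}, {α, γ, ε}, {β, γ, ε}, {α, β, γ, ε}, S }.
Iteration 1: 4 new —
  {δ}  = ᶜ of {α, β, γ, ε}
  {α, δ}  = ᶜ of {β, γ, ε}
  {β, δ}  = ᶜ of {α, γ, ε}
  {γ, δ}  = ᶜ of {α, β, ε}
  — 10 sets.
Iteration 2 (6 new):
  {α, β, δ}  = {α, δ} ∪ {β, δ}
  {α, γ, δ}  = {γ, δ} ∪ {α, δ}
  {β, γ, δ}  = {γ, δ} ∪ {β, δ}
  {α, β, δ, ε}  = {α, β, ε} ∪ {α, δ}
  {α, γ, δ, ε}  = {γ, δ} ∪ {α, γ, ε}
  {β, γ, δ, ε}  = {γ, δ} ∪ {β, γ, ε}
  — 16 sets.
Iteration 3. New:
  {α}  = ᶜ of {β, γ, δ, ε}
  {β}  = ᶜ of {α, γ, δ, ε}
  {γ}  = ᶜ of {α, β, δ, ε}
  {α, ε}  = ᶜ of {β, γ, δ}
  {β, ε}  = ᶜ of {α, γ, δ}
  {γ, ε}  = ᶜ of {α, β, δ}
  {α, β, γ, δ}  = {α, β, δ} ∪ {γ, δ}
  — 23 sets.
Iteration 4 adds 7:
  {ε}  = ᶜ of {α, β, γ, δ}
  {α, β}  = {β} ∪ {α}
  {α, γ}  = {γ} ∪ {α}
  {β, γ}  = {β} ∪ {γ}
  {α, δ, ε}  = {α, δ} ∪ {α, ε}
  {β, δ, ε}  = {β, ε} ∪ {δ}
  {γ, δ, ε}  = {γ, δ} ∪ {γ, ε}
  — 30 sets.
Iteration 5 adds 2:
  {δ, ε}  = {ε} ∪ {δ}
  {α, β, γ}  = {α, β} ∪ {γ}
  — 32 sets.
Iteration 6: closed — nothing new.

Hence σ(ℰ) has 32 members: { {}, {α}, {β}, {γ}, {δ}, {ε}, {α, β}, {α, γ}, {α, δ}, {α, ε}, {β, γ}, {β, δ}, {β, ε}, {γ, δ}, {γ, ε}, {δ, ε}, {α, β, γ}, {α, β, δ}, {α, β, ε}, {α, γ, δ}, {α, γ, ε}, {α, δ, ε}, {β, γ, δ}, {β, γ, ε}, {β, δ, ε}, {γ, δ, ε}, {α, β, γ, δ}, {α, β, γ, ε}, {α, β, δ, ε}, {α, γ, δ, ε}, {β, γ, δ, ε}, S }.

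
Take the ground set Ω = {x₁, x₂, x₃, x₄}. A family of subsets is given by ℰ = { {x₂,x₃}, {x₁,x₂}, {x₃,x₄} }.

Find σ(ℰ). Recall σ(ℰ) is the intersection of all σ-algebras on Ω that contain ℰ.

Seed the family with ℰ together with ∅ and Ω: { {}, {x₁,x₂}, {x₂,x₃}, {x₃,x₄}, Ω }.
Round 1 (3 new):
  {x₁,x₄}  = {x₂,x₃}ᶜ
  {x₁,x₂,x₃}  = {x₂,x₃} ∪ {x₁,x₂}
  {x₂,x₃,x₄}  = {x₃,x₄} ∪ {x₂,x₃}
  (now 8)
Round 2. New:
  {x₁}  = {x₂,x₃,x₄}ᶜ
  {x₄}  = {x₁,x₂,x₃}ᶜ
  {x₁,x₂,x₄}  = {x₁,x₄} ∪ {x₁,x₂}
  {x₁,x₃,x₄}  = {x₃,x₄} ∪ {x₁,x₄}
  (now 12)
Round 3 (2 new):
  {x₂}  = {x₁,x₃,x₄}ᶜ
  {x₃}  = {x₁,x₂,x₄}ᶜ
  (now 14)
Round 4 adds 2:
  {x₁,x₃}  = {x₃} ∪ {x₁}
  {x₂,x₄}  = {x₄} ∪ {x₂}
  (now 16)
Round 5 adds nothing — fixpoint reached.

σ(ℰ) = { {}, {x₁}, {x₂}, {x₃}, {x₄}, {x₁,x₂}, {x₁,x₃}, {x₁,x₄}, {x₂,x₃}, {x₂,x₄}, {x₃,x₄}, {x₁,x₂,x₃}, {x₁,x₂,x₄}, {x₁,x₃,x₄}, {x₂,x₃,x₄}, Ω }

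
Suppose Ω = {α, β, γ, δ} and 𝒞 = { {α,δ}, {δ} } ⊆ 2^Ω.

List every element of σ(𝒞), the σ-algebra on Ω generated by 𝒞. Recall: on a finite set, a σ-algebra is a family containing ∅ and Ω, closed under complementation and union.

Answer: σ(𝒞) = { ∅, {α}, {δ}, {α,δ}, {β,γ}, {α,β,γ}, {β,γ,δ}, Ω }

Check:
Begin from { ∅, {δ}, {α,δ}, Ω } (that is, 𝒞 plus ∅ and Ω).
Round 1. New:
  {β,γ}  = {α,δ}ᶜ
  {α,β,γ}  = {δ}ᶜ
  |family| = 6
Round 2 adds 1:
  {β,γ,δ}  = {β,γ} ∪ {δ}
  |family| = 7
Round 3: 1 new —
  {α}  = {β,γ,δ}ᶜ
  |family| = 8
Round 4: no new sets; the family is a σ-algebra.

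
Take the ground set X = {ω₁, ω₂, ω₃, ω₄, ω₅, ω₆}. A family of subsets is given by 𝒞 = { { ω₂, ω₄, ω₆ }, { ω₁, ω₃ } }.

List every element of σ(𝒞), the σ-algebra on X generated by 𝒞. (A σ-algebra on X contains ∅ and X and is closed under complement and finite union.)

Start: 𝒞 ∪ {∅, X} = { {  }, { ω₁, ω₃ }, { ω₂, ω₄, ω₆ }, X }.
Iteration 1: +3 →
  { ω₁, ω₃, ω₅ }  = ᶜ of { ω₂, ω₄, ω₆ }
  { ω₂, ω₄, ω₅, ω₆ }  = ᶜ of { ω₁, ω₃ }
  { ω₁, ω₂, ω₃, ω₄, ω₆ }  = { ω₂, ω₄, ω₆ } ∪ { ω₁, ω₃ }
Iteration 2. New:
  { ω₅ }  = ᶜ of { ω₁, ω₂, ω₃, ω₄, ω₆ }
Iteration 3: no new sets; the family is a σ-algebra.

Therefore σ(𝒞) = { {  }, { ω₅ }, { ω₁, ω₃ }, { ω₁, ω₃, ω₅ }, { ω₂, ω₄, ω₆ }, { ω₂, ω₄, ω₅, ω₆ }, { ω₁, ω₂, ω₃, ω₄, ω₆ }, X } (|σ(𝒞)| = 8).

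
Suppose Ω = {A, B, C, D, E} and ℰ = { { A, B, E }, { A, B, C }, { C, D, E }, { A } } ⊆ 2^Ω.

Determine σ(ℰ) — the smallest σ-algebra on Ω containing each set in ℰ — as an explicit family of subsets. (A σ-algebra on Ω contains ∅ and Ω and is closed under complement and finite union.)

Start: ℰ ∪ {∅, Ω} = { ∅, { A }, { A, B, C }, { A, B, E }, { C, D, E }, Ω }.
Round 1 adds 6:
  { A, B }  = Ω∖{ C, D, E }
  { C, D }  = Ω∖{ A, B, E }
  { D, E }  = Ω∖{ A, B, C }
  { A, B, C, E }  = { A, B, E } ∪ { A, B, C }
  { A, C, D, E }  = { C, D, E } ∪ { A }
  { B, C, D, E }  = Ω∖{ A }
  — 12 sets.
Round 2 adds 6:
  { B }  = Ω∖{ A, C, D, E }
  { D }  = Ω∖{ A, B, C, E }
  { A, C, D }  = { C, D } ∪ { A }
  { A, D, E }  = { D, E } ∪ { A }
  { A, B, C, D }  = { C, D } ∪ { A, B, C }
  { A, B, D, E }  = { A, B } ∪ { D, E }
  — 18 sets.
Round 3: 9 new —
  { C }  = Ω∖{ A, B, D, E }
  { E }  = Ω∖{ A, B, C, D }
  { A, D }  = { D } ∪ { A }
  { B, C }  = Ω∖{ A, D, E }
  { B, D }  = { D } ∪ { B }
  { B, E }  = Ω∖{ A, C, D }
  { A, B, D }  = { A, B } ∪ { D }
  { B, C, D }  = { C, D } ∪ { B }
  { B, D, E }  = { D, E } ∪ { B }
  — 27 sets.
Round 4: +5 →
  { A, C }  = Ω∖{ B, D, E }
  { A, E }  = Ω∖{ B, C, D }
  { C, E }  = Ω∖{ A, B, D }
  { A, C, E }  = Ω∖{ B, D }
  { B, C, E }  = Ω∖{ A, D }
  — 32 sets.
Round 5: closed — nothing new.

|σ(ℰ)| = 32.  σ(ℰ) = { ∅, { A }, { B }, { C }, { D }, { E }, { A, B }, { A, C }, { A, D }, { A, E }, { B, C }, { B, D }, { B, E }, { C, D }, { C, E }, { D, E }, { A, B, C }, { A, B, D }, { A, B, E }, { A, C, D }, { A, C, E }, { A, D, E }, { B, C, D }, { B, C, E }, { B, D, E }, { C, D, E }, { A, B, C, D }, { A, B, C, E }, { A, B, D, E }, { A, C, D, E }, { B, C, D, E }, Ω }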